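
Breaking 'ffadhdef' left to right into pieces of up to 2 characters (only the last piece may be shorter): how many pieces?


'ffadhdef' has 8 characters.
Chunking with max size 2:
  Chunk 1: 'ff' (positions 0-1)
  Chunk 2: 'ad' (positions 2-3)
  Chunk 3: 'hd' (positions 4-5)
  Chunk 4: 'ef' (positions 6-7)
Total chunks: ceil(8 / 2) = 4

4


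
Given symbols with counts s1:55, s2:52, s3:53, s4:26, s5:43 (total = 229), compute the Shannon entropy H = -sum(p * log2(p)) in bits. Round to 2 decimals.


Computing entropy H = -sum(p_i * log2(p_i)):
  s1: p = 55/229 = 0.2402, -p*log2(p) = 0.4942
  s2: p = 52/229 = 0.2271, -p*log2(p) = 0.4857
  s3: p = 53/229 = 0.2314, -p*log2(p) = 0.4886
  s4: p = 26/229 = 0.1135, -p*log2(p) = 0.3564
  s5: p = 43/229 = 0.1878, -p*log2(p) = 0.4531
H = sum of terms = 2.2780
Rounded to 2 decimals: 2.28

2.28


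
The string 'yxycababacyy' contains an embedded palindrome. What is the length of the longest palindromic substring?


Scanning 'yxycababacyy' for palindromic substrings.
Substring at positions 2-10: 'ycababacy'.
Check: reverse('ycababacy') = 'ycababacy' -> palindrome confirmed.
Neighbouring characters ('x' / 'y') break symmetry, so it cannot extend further.
No longer palindromic substring exists; longest length = 9

9


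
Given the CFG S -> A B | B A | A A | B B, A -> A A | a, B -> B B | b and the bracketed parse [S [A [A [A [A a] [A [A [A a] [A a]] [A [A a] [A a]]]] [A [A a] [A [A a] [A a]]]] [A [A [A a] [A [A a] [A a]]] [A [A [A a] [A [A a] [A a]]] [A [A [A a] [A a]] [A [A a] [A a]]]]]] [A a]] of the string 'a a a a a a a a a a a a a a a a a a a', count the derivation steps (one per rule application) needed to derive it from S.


Every bracketed nonterminal node [X ...] in the tree is produced by exactly one rule application.
Reading the tree off as a leftmost derivation:
  Step 1: S  =>  A A   (applied S -> A A)
  Step 2: A A  =>  A A A   (applied A -> A A)
  Step 3: A A A  =>  A A A A   (applied A -> A A)
  Step 4: A A A A  =>  A A A A A   (applied A -> A A)
  Step 5: A A A A A  =>  a A A A A   (applied A -> a)
  Step 6: a A A A A  =>  a A A A A A   (applied A -> A A)
  Step 7: a A A A A A  =>  a A A A A A A   (applied A -> A A)
  Step 8: a A A A A A A  =>  a a A A A A A   (applied A -> a)
  Step 9: a a A A A A A  =>  a a a A A A A   (applied A -> a)
  Step 10: a a a A A A A  =>  a a a A A A A A   (applied A -> A A)
  Step 11: a a a A A A A A  =>  a a a a A A A A   (applied A -> a)
  Step 12: a a a a A A A A  =>  a a a a a A A A   (applied A -> a)
  Step 13: a a a a a A A A  =>  a a a a a A A A A   (applied A -> A A)
  Step 14: a a a a a A A A A  =>  a a a a a a A A A   (applied A -> a)
  Step 15: a a a a a a A A A  =>  a a a a a a A A A A   (applied A -> A A)
  Step 16: a a a a a a A A A A  =>  a a a a a a a A A A   (applied A -> a)
  Step 17: a a a a a a a A A A  =>  a a a a a a a a A A   (applied A -> a)
  Step 18: a a a a a a a a A A  =>  a a a a a a a a A A A   (applied A -> A A)
  Step 19: a a a a a a a a A A A  =>  a a a a a a a a A A A A   (applied A -> A A)
  Step 20: a a a a a a a a A A A A  =>  a a a a a a a a a A A A   (applied A -> a)
  Step 21: a a a a a a a a a A A A  =>  a a a a a a a a a A A A A   (applied A -> A A)
  Step 22: a a a a a a a a a A A A A  =>  a a a a a a a a a a A A A   (applied A -> a)
  Step 23: a a a a a a a a a a A A A  =>  a a a a a a a a a a a A A   (applied A -> a)
  Step 24: a a a a a a a a a a a A A  =>  a a a a a a a a a a a A A A   (applied A -> A A)
  Step 25: a a a a a a a a a a a A A A  =>  a a a a a a a a a a a A A A A   (applied A -> A A)
  Step 26: a a a a a a a a a a a A A A A  =>  a a a a a a a a a a a a A A A   (applied A -> a)
  Step 27: a a a a a a a a a a a a A A A  =>  a a a a a a a a a a a a A A A A   (applied A -> A A)
  Step 28: a a a a a a a a a a a a A A A A  =>  a a a a a a a a a a a a a A A A   (applied A -> a)
  Step 29: a a a a a a a a a a a a a A A A  =>  a a a a a a a a a a a a a a A A   (applied A -> a)
  Step 30: a a a a a a a a a a a a a a A A  =>  a a a a a a a a a a a a a a A A A   (applied A -> A A)
  Step 31: a a a a a a a a a a a a a a A A A  =>  a a a a a a a a a a a a a a A A A A   (applied A -> A A)
  Step 32: a a a a a a a a a a a a a a A A A A  =>  a a a a a a a a a a a a a a a A A A   (applied A -> a)
  Step 33: a a a a a a a a a a a a a a a A A A  =>  a a a a a a a a a a a a a a a a A A   (applied A -> a)
  Step 34: a a a a a a a a a a a a a a a a A A  =>  a a a a a a a a a a a a a a a a A A A   (applied A -> A A)
  Step 35: a a a a a a a a a a a a a a a a A A A  =>  a a a a a a a a a a a a a a a a a A A   (applied A -> a)
  Step 36: a a a a a a a a a a a a a a a a a A A  =>  a a a a a a a a a a a a a a a a a a A   (applied A -> a)
  Step 37: a a a a a a a a a a a a a a a a a a A  =>  a a a a a a a a a a a a a a a a a a a   (applied A -> a)
Final yield: a a a a a a a a a a a a a a a a a a a
Total rewrite steps: 37

37


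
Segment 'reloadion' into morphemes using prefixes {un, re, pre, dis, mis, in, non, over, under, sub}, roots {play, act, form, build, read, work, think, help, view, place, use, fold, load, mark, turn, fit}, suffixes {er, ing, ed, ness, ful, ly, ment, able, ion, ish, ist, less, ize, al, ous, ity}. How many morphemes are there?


Segmenting 'reloadion' against the inventory:
  're' -> prefix (morpheme 1)
  'load' -> root (morpheme 2)
  'ion' -> suffix (morpheme 3)
Total morphemes: 3

3


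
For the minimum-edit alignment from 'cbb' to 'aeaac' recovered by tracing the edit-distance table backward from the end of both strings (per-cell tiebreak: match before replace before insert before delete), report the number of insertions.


Edit distance = 5. Backtracking from cell (3, 5) with preference match > replace > insert > delete,
then listing the resulting alignment 'cbb' -> 'aeaac' left to right:
  Step 1: insert 'a' [insertion #1]
  Step 2: insert 'e' [insertion #2]
  Step 3: replace c->a
  Step 4: replace b->a
  Step 5: replace b->c
Total insertions: 2

2


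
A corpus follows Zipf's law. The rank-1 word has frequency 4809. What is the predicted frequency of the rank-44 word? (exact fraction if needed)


Zipf's law: freq(rank) = f1 / rank
f1 = 4809, rank = 44
freq = 4809 / 44
GCD(4809, 44) = 1
Simplified: 4809/44

4809/44


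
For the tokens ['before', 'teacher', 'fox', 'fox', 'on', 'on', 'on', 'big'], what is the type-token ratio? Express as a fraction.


Tokens: 8
Unique types: ('before', 'big', 'fox', 'on', 'teacher') = 5
TTR = 5/8
Already in lowest terms.

5/8


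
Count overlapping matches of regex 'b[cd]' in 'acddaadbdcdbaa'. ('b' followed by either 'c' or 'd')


Pattern: b[cd] means 'b' followed by either 'c' or 'd'.
Scanning 'acddaadbdcdbaa' position-by-position:
  Pos 0: window 'ac' -> no
  Pos 1: window 'cd' -> no
  Pos 2: window 'dd' -> no
  Pos 3: window 'da' -> no
  Pos 4: window 'aa' -> no
  Pos 5: window 'ad' -> no
  Pos 6: window 'db' -> no
  Pos 7: window 'bd' -> MATCH
  Pos 8: window 'dc' -> no
  Pos 9: window 'cd' -> no
  Pos 10: window 'db' -> no
  Pos 11: window 'ba' -> no
  Pos 12: window 'aa' -> no
  Pos 13: window 'a' -> no
Total matches: 1

1


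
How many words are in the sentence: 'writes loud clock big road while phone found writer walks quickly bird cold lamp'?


Counting words by splitting on spaces:
  Word 1: 'writes'
  Word 2: 'loud'
  Word 3: 'clock'
  Word 4: 'big'
  Word 5: 'road'
  Word 6: 'while'
  Word 7: 'phone'
  Word 8: 'found'
  Word 9: 'writer'
  Word 10: 'walks'
  Word 11: 'quickly'
  Word 12: 'bird'
  Word 13: 'cold'
  Word 14: 'lamp'
Total words: 14

14


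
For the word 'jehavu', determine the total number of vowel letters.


Scanning each character of 'jehavu':
  Position 1: 'j' -> consonant (running count: 0)
  Position 2: 'e' -> vowel (running count: 1)
  Position 3: 'h' -> consonant (running count: 1)
  Position 4: 'a' -> vowel (running count: 2)
  Position 5: 'v' -> consonant (running count: 2)
  Position 6: 'u' -> vowel (running count: 3)
Total vowels: 3

3


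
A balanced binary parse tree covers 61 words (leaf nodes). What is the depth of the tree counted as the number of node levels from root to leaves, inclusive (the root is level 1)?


In a balanced binary tree with n leaves the deepest leaf is ceil(log2(n)) edges below the root,
so counting node levels inclusive of root and leaves gives ceil(log2(n)) + 1 levels.
log2(61) = 5.9307
ceil(5.9307) = 6
levels = 6 + 1 = 7

7


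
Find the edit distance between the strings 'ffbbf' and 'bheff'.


Building DP table for s1='ffbbf' (len 5) and s2='bheff' (len 5):
       b  h  e  f  f
    0  1  2  3  4  5
  f 1  1  2  3  3  4
  f 2  2  2  3  3  3
  b 3  2  3  3  4  4
  b 4  3  3  4  4  5
  f 5  4  4  4  4  4
Edit distance = dp[5][5] = 4

4


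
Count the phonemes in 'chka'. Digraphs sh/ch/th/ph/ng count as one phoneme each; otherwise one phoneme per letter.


Parsing 'chka' greedily, digraphs first:
  'ch' -> digraph (1 consonant phoneme) (phonemes so far: 1)
  'k' -> consonant phoneme (phonemes so far: 2)
  'a' -> vowel phoneme (phonemes so far: 3)
Total phonemes: 3

3


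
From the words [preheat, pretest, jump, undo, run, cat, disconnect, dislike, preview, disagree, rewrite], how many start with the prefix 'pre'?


Checking each word for prefix 'pre':
  'preheat' -> YES, starts with 'pre' (count: 1)
  'pretest' -> YES, starts with 'pre' (count: 2)
  'jump' -> no (count: 2)
  'undo' -> no (count: 2)
  'run' -> no (count: 2)
  'cat' -> no (count: 2)
  'disconnect' -> no (count: 2)
  'dislike' -> no (count: 2)
  'preview' -> YES, starts with 'pre' (count: 3)
  'disagree' -> no (count: 3)
  'rewrite' -> no (count: 3)
Total with prefix 'pre': 3

3


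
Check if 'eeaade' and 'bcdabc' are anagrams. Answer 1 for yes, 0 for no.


Sort characters of 'eeaade': 'aadeee'
Sort characters of 'bcdabc': 'abbccd'
Sorted forms differ -> they are NOT anagrams
Result: 0

0


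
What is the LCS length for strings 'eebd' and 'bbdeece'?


DP table for LCS of 'eebd' and 'bbdeece':
       b  b  d  e  e  c  e
    0  0  0  0  0  0  0  0
  e 0  0  0  0  1  1  1  1
  e 0  0  0  0  1  2  2  2
  b 0  1  1  1  1  2  2  2
  d 0  1  1  2  2  2  2  2
LCS: 'ee'
LCS length = 2

2


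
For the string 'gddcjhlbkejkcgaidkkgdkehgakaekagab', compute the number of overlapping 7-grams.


String 'gddcjhlbkejkcgaidkkgdkehgakaekagab' has length L = 34.
Number of overlapping n-grams = L - n + 1
Substituting: 34 - 7 + 1 = 28

28


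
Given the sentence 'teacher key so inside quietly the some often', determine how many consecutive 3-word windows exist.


Word trigrams from [8] words:
  Trigram 1: (teacher key so)
  Trigram 2: (key so inside)
  Trigram 3: (so inside quietly)
  Trigram 4: (inside quietly the)
  Trigram 5: (quietly the some)
  Trigram 6: (the some often)
Total word trigrams: 8 - 2 = 6

6


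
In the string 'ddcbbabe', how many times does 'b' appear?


Scanning 'ddcbbabe' for 'b':
  Position 3: 'b' -> MATCH (count: 1)
  Position 4: 'b' -> MATCH (count: 2)
  Position 6: 'b' -> MATCH (count: 3)
Total occurrences of 'b': 3

3


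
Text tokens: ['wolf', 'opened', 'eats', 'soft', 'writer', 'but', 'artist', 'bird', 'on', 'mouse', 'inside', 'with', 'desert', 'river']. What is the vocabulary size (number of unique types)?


Listing all tokens and tracking unique types:
  Token 1: 'wolf' -> NEW (unique so far: 1)
  Token 2: 'opened' -> NEW (unique so far: 2)
  Token 3: 'eats' -> NEW (unique so far: 3)
  Token 4: 'soft' -> NEW (unique so far: 4)
  Token 5: 'writer' -> NEW (unique so far: 5)
  Token 6: 'but' -> NEW (unique so far: 6)
  Token 7: 'artist' -> NEW (unique so far: 7)
  Token 8: 'bird' -> NEW (unique so far: 8)
  Token 9: 'on' -> NEW (unique so far: 9)
  Token 10: 'mouse' -> NEW (unique so far: 10)
  Token 11: 'inside' -> NEW (unique so far: 11)
  Token 12: 'with' -> NEW (unique so far: 12)
  Token 13: 'desert' -> NEW (unique so far: 13)
  Token 14: 'river' -> NEW (unique so far: 14)
Unique types: ('artist', 'bird', 'but', 'desert', 'eats', 'inside', 'mouse', 'on', 'opened', 'river', 'soft', 'with', 'wolf', 'writer')
Vocabulary size: 14

14


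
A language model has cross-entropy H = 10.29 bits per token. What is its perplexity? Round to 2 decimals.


Perplexity formula: PP = 2^H
H = 10.29
PP = 2^10.29
Decompose: 2^10.29 = 2^10 * 2^0.29
2^10 = 1024, 2^0.29 ~ 1.2226403
PP ~ 1024 * 1.2226403 = 1251.9836672
Rounded to 2 decimals: 1251.98

1251.98


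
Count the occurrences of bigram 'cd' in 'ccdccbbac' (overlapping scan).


Scanning 'ccdccbbac' for bigram 'cd':
  Position 0: 'cc' -> no
  Position 1: 'cd' -> MATCH
  Position 2: 'dc' -> no
  Position 3: 'cc' -> no
  Position 4: 'cb' -> no
  Position 5: 'bb' -> no
  Position 6: 'ba' -> no
  Position 7: 'ac' -> no
Total matches: 1

1


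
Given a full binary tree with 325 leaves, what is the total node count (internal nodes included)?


Leaf nodes (terminals): 325
Internal nodes = n - 1 = 325 - 1 = 324
Total = leaves + internal = 325 + 324 = 649

649


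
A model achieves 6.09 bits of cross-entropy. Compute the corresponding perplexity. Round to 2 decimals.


Perplexity formula: PP = 2^H
H = 6.09
PP = 2^6.09
Decompose: 2^6.09 = 2^6 * 2^0.09
2^6 = 64, 2^0.09 ~ 1.0643702
PP ~ 64 * 1.0643702 = 68.1196928
Rounded to 2 decimals: 68.12

68.12


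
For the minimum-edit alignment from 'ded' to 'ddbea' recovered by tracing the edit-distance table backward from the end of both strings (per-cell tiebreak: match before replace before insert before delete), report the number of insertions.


Edit distance = 3. Backtracking from cell (3, 5) with preference match > replace > insert > delete,
then listing the resulting alignment 'ded' -> 'ddbea' left to right:
  Step 1: insert 'd' [insertion #1]
  Step 2: keep 'd'
  Step 3: insert 'b' [insertion #2]
  Step 4: keep 'e'
  Step 5: replace d->a
Total insertions: 2

2


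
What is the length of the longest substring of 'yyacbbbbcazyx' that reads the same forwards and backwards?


Scanning 'yyacbbbbcazyx' for palindromic substrings.
Substring at positions 2-9: 'acbbbbca'.
Check: reverse('acbbbbca') = 'acbbbbca' -> palindrome confirmed.
Neighbouring characters ('y' / 'z') break symmetry, so it cannot extend further.
No longer palindromic substring exists; longest length = 8

8


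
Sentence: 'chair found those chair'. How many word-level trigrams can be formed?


Word trigrams from [4] words:
  Trigram 1: (chair found those)
  Trigram 2: (found those chair)
Total word trigrams: 4 - 2 = 2

2


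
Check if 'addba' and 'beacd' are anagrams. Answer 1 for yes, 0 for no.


Sort characters of 'addba': 'aabdd'
Sort characters of 'beacd': 'abcde'
Sorted forms differ -> they are NOT anagrams
Result: 0

0


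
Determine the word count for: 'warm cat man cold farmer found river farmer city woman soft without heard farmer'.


Counting words by splitting on spaces:
  Word 1: 'warm'
  Word 2: 'cat'
  Word 3: 'man'
  Word 4: 'cold'
  Word 5: 'farmer'
  Word 6: 'found'
  Word 7: 'river'
  Word 8: 'farmer'
  Word 9: 'city'
  Word 10: 'woman'
  Word 11: 'soft'
  Word 12: 'without'
  Word 13: 'heard'
  Word 14: 'farmer'
Total words: 14

14


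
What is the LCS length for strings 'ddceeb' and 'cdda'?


DP table for LCS of 'ddceeb' and 'cdda':
       c  d  d  a
    0  0  0  0  0
  d 0  0  1  1  1
  d 0  0  1  2  2
  c 0  1  1  2  2
  e 0  1  1  2  2
  e 0  1  1  2  2
  b 0  1  1  2  2
LCS: 'dd'
LCS length = 2

2


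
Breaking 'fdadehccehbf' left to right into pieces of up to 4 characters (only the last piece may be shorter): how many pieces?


'fdadehccehbf' has 12 characters.
Chunking with max size 4:
  Chunk 1: 'fdad' (positions 0-3)
  Chunk 2: 'ehcc' (positions 4-7)
  Chunk 3: 'ehbf' (positions 8-11)
Total chunks: ceil(12 / 4) = 3

3


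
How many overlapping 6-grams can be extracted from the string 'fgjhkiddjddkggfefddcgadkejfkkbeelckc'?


String 'fgjhkiddjddkggfefddcgadkejfkkbeelckc' has length L = 36.
Number of overlapping n-grams = L - n + 1
Substituting: 36 - 6 + 1 = 31

31


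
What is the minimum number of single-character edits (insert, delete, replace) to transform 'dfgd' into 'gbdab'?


Building DP table for s1='dfgd' (len 4) and s2='gbdab' (len 5):
       g  b  d  a  b
    0  1  2  3  4  5
  d 1  1  2  2  3  4
  f 2  2  2  3  3  4
  g 3  2  3  3  4  4
  d 4  3  3  3  4  5
Edit distance = dp[4][5] = 5

5


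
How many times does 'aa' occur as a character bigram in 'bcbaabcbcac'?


Scanning 'bcbaabcbcac' for bigram 'aa':
  Position 0: 'bc' -> no
  Position 1: 'cb' -> no
  Position 2: 'ba' -> no
  Position 3: 'aa' -> MATCH
  Position 4: 'ab' -> no
  Position 5: 'bc' -> no
  Position 6: 'cb' -> no
  Position 7: 'bc' -> no
  Position 8: 'ca' -> no
  Position 9: 'ac' -> no
Total matches: 1

1


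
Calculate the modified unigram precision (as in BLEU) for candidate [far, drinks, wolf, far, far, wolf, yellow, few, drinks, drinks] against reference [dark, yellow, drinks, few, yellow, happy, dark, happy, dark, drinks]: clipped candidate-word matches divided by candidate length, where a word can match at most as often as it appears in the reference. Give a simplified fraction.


Reference word counts: {'dark': 3, 'drinks': 2, 'few': 1, 'happy': 2, 'yellow': 2}
Checking each candidate word (with clipping):
  'far' -> not in reference -> no match (matches: 0)
  'drinks' -> in reference (ref count 2, used 1/2) -> match (matches: 1)
  'wolf' -> not in reference -> no match (matches: 1)
  'far' -> not in reference -> no match (matches: 1)
  'far' -> not in reference -> no match (matches: 1)
  'wolf' -> not in reference -> no match (matches: 1)
  'yellow' -> in reference (ref count 2, used 1/2) -> match (matches: 2)
  'few' -> in reference (ref count 1, used 1/1) -> match (matches: 3)
  'drinks' -> in reference (ref count 2, used 2/2) -> match (matches: 4)
  'drinks' -> ref count 2 already used up (2/2) -> clipped, no match (matches: 4)
Clipped matches: 4, Candidate length: 10
Precision = 4/10 = 2/5

2/5


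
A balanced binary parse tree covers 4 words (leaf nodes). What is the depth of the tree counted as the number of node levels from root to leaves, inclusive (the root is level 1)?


In a balanced binary tree with n leaves the deepest leaf is ceil(log2(n)) edges below the root,
so counting node levels inclusive of root and leaves gives ceil(log2(n)) + 1 levels.
log2(4) = 2.0000
ceil(2.0000) = 2
levels = 2 + 1 = 3

3


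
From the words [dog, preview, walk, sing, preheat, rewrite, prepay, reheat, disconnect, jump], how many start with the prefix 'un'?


Checking each word for prefix 'un':
  'dog' -> no (count: 0)
  'preview' -> no (count: 0)
  'walk' -> no (count: 0)
  'sing' -> no (count: 0)
  'preheat' -> no (count: 0)
  'rewrite' -> no (count: 0)
  'prepay' -> no (count: 0)
  'reheat' -> no (count: 0)
  'disconnect' -> no (count: 0)
  'jump' -> no (count: 0)
Total with prefix 'un': 0

0


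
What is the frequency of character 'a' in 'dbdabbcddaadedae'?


Scanning 'dbdabbcddaadedae' for 'a':
  Position 3: 'a' -> MATCH (count: 1)
  Position 9: 'a' -> MATCH (count: 2)
  Position 10: 'a' -> MATCH (count: 3)
  Position 14: 'a' -> MATCH (count: 4)
Total occurrences of 'a': 4

4


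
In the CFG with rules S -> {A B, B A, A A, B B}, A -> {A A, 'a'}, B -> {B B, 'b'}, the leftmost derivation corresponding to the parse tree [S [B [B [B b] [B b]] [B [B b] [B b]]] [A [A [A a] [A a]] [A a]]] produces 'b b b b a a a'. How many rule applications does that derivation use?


Every bracketed nonterminal node [X ...] in the tree is produced by exactly one rule application.
Reading the tree off as a leftmost derivation:
  Step 1: S  =>  B A   (applied S -> B A)
  Step 2: B A  =>  B B A   (applied B -> B B)
  Step 3: B B A  =>  B B B A   (applied B -> B B)
  Step 4: B B B A  =>  b B B A   (applied B -> b)
  Step 5: b B B A  =>  b b B A   (applied B -> b)
  Step 6: b b B A  =>  b b B B A   (applied B -> B B)
  Step 7: b b B B A  =>  b b b B A   (applied B -> b)
  Step 8: b b b B A  =>  b b b b A   (applied B -> b)
  Step 9: b b b b A  =>  b b b b A A   (applied A -> A A)
  Step 10: b b b b A A  =>  b b b b A A A   (applied A -> A A)
  Step 11: b b b b A A A  =>  b b b b a A A   (applied A -> a)
  Step 12: b b b b a A A  =>  b b b b a a A   (applied A -> a)
  Step 13: b b b b a a A  =>  b b b b a a a   (applied A -> a)
Final yield: b b b b a a a
Total rewrite steps: 13

13


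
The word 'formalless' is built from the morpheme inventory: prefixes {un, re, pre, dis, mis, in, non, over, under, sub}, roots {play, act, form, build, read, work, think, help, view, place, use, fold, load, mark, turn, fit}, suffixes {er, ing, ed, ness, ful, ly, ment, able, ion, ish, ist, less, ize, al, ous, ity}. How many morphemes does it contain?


Segmenting 'formalless' against the inventory:
  'form' -> root (morpheme 1)
  'al' -> suffix (morpheme 2)
  'less' -> suffix (morpheme 3)
Total morphemes: 3

3


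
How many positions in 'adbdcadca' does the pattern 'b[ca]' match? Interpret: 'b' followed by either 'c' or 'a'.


Pattern: b[ca] means 'b' followed by either 'c' or 'a'.
Scanning 'adbdcadca' position-by-position:
  Pos 0: window 'ad' -> no
  Pos 1: window 'db' -> no
  Pos 2: window 'bd' -> no
  Pos 3: window 'dc' -> no
  Pos 4: window 'ca' -> no
  Pos 5: window 'ad' -> no
  Pos 6: window 'dc' -> no
  Pos 7: window 'ca' -> no
  Pos 8: window 'a' -> no
Total matches: 0

0


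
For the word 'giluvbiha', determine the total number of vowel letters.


Scanning each character of 'giluvbiha':
  Position 1: 'g' -> consonant (running count: 0)
  Position 2: 'i' -> vowel (running count: 1)
  Position 3: 'l' -> consonant (running count: 1)
  Position 4: 'u' -> vowel (running count: 2)
  Position 5: 'v' -> consonant (running count: 2)
  Position 6: 'b' -> consonant (running count: 2)
  Position 7: 'i' -> vowel (running count: 3)
  Position 8: 'h' -> consonant (running count: 3)
  Position 9: 'a' -> vowel (running count: 4)
Total vowels: 4

4


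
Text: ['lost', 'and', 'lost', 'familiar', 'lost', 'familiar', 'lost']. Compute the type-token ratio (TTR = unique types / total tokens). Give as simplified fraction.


Tokens: 7
Unique types: ('and', 'familiar', 'lost') = 3
TTR = 3/7
Already in lowest terms.

3/7


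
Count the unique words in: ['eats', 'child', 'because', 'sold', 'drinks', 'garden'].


Listing all tokens and tracking unique types:
  Token 1: 'eats' -> NEW (unique so far: 1)
  Token 2: 'child' -> NEW (unique so far: 2)
  Token 3: 'because' -> NEW (unique so far: 3)
  Token 4: 'sold' -> NEW (unique so far: 4)
  Token 5: 'drinks' -> NEW (unique so far: 5)
  Token 6: 'garden' -> NEW (unique so far: 6)
Unique types: ('because', 'child', 'drinks', 'eats', 'garden', 'sold')
Vocabulary size: 6

6


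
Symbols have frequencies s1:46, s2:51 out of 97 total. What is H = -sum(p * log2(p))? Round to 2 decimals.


Computing entropy H = -sum(p_i * log2(p_i)):
  s1: p = 46/97 = 0.4742, -p*log2(p) = 0.5104
  s2: p = 51/97 = 0.5258, -p*log2(p) = 0.4876
H = sum of terms = 0.9980
Rounded to 2 decimals: 1.00

1.00


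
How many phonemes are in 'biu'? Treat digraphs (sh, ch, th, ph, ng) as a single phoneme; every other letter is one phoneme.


Parsing 'biu' greedily, digraphs first:
  'b' -> consonant phoneme (phonemes so far: 1)
  'i' -> vowel phoneme (phonemes so far: 2)
  'u' -> vowel phoneme (phonemes so far: 3)
Total phonemes: 3

3


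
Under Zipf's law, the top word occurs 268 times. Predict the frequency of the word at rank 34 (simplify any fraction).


Zipf's law: freq(rank) = f1 / rank
f1 = 268, rank = 34
freq = 268 / 34
GCD(268, 34) = 2
Simplified: 134/17

134/17


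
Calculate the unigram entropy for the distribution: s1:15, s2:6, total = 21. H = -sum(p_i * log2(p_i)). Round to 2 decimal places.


Computing entropy H = -sum(p_i * log2(p_i)):
  s1: p = 15/21 = 0.7143, -p*log2(p) = 0.3467
  s2: p = 6/21 = 0.2857, -p*log2(p) = 0.5164
H = sum of terms = 0.8631
Rounded to 2 decimals: 0.86

0.86


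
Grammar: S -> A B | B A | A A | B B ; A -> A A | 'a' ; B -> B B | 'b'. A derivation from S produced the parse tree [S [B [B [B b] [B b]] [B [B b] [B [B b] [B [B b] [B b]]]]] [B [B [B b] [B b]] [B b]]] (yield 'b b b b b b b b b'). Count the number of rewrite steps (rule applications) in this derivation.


Every bracketed nonterminal node [X ...] in the tree is produced by exactly one rule application.
Reading the tree off as a leftmost derivation:
  Step 1: S  =>  B B   (applied S -> B B)
  Step 2: B B  =>  B B B   (applied B -> B B)
  Step 3: B B B  =>  B B B B   (applied B -> B B)
  Step 4: B B B B  =>  b B B B   (applied B -> b)
  Step 5: b B B B  =>  b b B B   (applied B -> b)
  Step 6: b b B B  =>  b b B B B   (applied B -> B B)
  Step 7: b b B B B  =>  b b b B B   (applied B -> b)
  Step 8: b b b B B  =>  b b b B B B   (applied B -> B B)
  Step 9: b b b B B B  =>  b b b b B B   (applied B -> b)
  Step 10: b b b b B B  =>  b b b b B B B   (applied B -> B B)
  Step 11: b b b b B B B  =>  b b b b b B B   (applied B -> b)
  Step 12: b b b b b B B  =>  b b b b b b B   (applied B -> b)
  Step 13: b b b b b b B  =>  b b b b b b B B   (applied B -> B B)
  Step 14: b b b b b b B B  =>  b b b b b b B B B   (applied B -> B B)
  Step 15: b b b b b b B B B  =>  b b b b b b b B B   (applied B -> b)
  Step 16: b b b b b b b B B  =>  b b b b b b b b B   (applied B -> b)
  Step 17: b b b b b b b b B  =>  b b b b b b b b b   (applied B -> b)
Final yield: b b b b b b b b b
Total rewrite steps: 17

17


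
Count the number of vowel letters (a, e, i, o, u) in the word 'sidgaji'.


Scanning each character of 'sidgaji':
  Position 1: 's' -> consonant (running count: 0)
  Position 2: 'i' -> vowel (running count: 1)
  Position 3: 'd' -> consonant (running count: 1)
  Position 4: 'g' -> consonant (running count: 1)
  Position 5: 'a' -> vowel (running count: 2)
  Position 6: 'j' -> consonant (running count: 2)
  Position 7: 'i' -> vowel (running count: 3)
Total vowels: 3

3


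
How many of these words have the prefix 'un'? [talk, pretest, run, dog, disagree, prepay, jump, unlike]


Checking each word for prefix 'un':
  'talk' -> no (count: 0)
  'pretest' -> no (count: 0)
  'run' -> no (count: 0)
  'dog' -> no (count: 0)
  'disagree' -> no (count: 0)
  'prepay' -> no (count: 0)
  'jump' -> no (count: 0)
  'unlike' -> YES, starts with 'un' (count: 1)
Total with prefix 'un': 1

1


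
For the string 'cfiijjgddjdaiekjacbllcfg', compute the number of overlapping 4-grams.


String 'cfiijjgddjdaiekjacbllcfg' has length L = 24.
Number of overlapping n-grams = L - n + 1
Substituting: 24 - 4 + 1 = 21

21


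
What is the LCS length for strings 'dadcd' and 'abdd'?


DP table for LCS of 'dadcd' and 'abdd':
       a  b  d  d
    0  0  0  0  0
  d 0  0  0  1  1
  a 0  1  1  1  1
  d 0  1  1  2  2
  c 0  1  1  2  2
  d 0  1  1  2  3
LCS: 'add'
LCS length = 3

3


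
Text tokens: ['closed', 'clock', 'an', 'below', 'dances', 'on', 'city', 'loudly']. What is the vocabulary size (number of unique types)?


Listing all tokens and tracking unique types:
  Token 1: 'closed' -> NEW (unique so far: 1)
  Token 2: 'clock' -> NEW (unique so far: 2)
  Token 3: 'an' -> NEW (unique so far: 3)
  Token 4: 'below' -> NEW (unique so far: 4)
  Token 5: 'dances' -> NEW (unique so far: 5)
  Token 6: 'on' -> NEW (unique so far: 6)
  Token 7: 'city' -> NEW (unique so far: 7)
  Token 8: 'loudly' -> NEW (unique so far: 8)
Unique types: ('an', 'below', 'city', 'clock', 'closed', 'dances', 'loudly', 'on')
Vocabulary size: 8

8


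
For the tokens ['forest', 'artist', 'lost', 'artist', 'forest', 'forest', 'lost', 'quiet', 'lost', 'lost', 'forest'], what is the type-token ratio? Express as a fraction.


Tokens: 11
Unique types: ('artist', 'forest', 'lost', 'quiet') = 4
TTR = 4/11
Already in lowest terms.

4/11


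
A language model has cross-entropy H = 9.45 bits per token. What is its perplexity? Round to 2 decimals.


Perplexity formula: PP = 2^H
H = 9.45
PP = 2^9.45
Decompose: 2^9.45 = 2^9 * 2^0.45
2^9 = 512, 2^0.45 ~ 1.3660403
PP ~ 512 * 1.3660403 = 699.4126336
Rounded to 2 decimals: 699.41

699.41


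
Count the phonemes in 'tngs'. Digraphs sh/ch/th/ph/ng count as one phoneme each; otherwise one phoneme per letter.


Parsing 'tngs' greedily, digraphs first:
  't' -> consonant phoneme (phonemes so far: 1)
  'ng' -> digraph (1 consonant phoneme) (phonemes so far: 2)
  's' -> consonant phoneme (phonemes so far: 3)
Total phonemes: 3

3


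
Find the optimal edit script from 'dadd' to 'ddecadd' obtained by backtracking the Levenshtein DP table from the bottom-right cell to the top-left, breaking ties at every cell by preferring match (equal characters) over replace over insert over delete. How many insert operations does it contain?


Edit distance = 3. Backtracking from cell (4, 7) with preference match > replace > insert > delete,
then listing the resulting alignment 'dadd' -> 'ddecadd' left to right:
  Step 1: insert 'd' [insertion #1]
  Step 2: keep 'd'
  Step 3: insert 'e' [insertion #2]
  Step 4: insert 'c' [insertion #3]
  Step 5: keep 'a'
  Step 6: keep 'd'
  Step 7: keep 'd'
Total insertions: 3

3


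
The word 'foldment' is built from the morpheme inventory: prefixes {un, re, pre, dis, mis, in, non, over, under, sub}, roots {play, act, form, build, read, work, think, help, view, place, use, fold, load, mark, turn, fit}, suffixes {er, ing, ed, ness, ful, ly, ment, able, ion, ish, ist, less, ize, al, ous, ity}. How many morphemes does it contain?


Segmenting 'foldment' against the inventory:
  'fold' -> root (morpheme 1)
  'ment' -> suffix (morpheme 2)
Total morphemes: 2

2


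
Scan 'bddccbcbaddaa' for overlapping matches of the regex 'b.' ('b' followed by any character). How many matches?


Pattern: b. means 'b' followed by any character.
Scanning 'bddccbcbaddaa' position-by-position:
  Pos 0: window 'bd' -> MATCH
  Pos 1: window 'dd' -> no
  Pos 2: window 'dc' -> no
  Pos 3: window 'cc' -> no
  Pos 4: window 'cb' -> no
  Pos 5: window 'bc' -> MATCH
  Pos 6: window 'cb' -> no
  Pos 7: window 'ba' -> MATCH
  Pos 8: window 'ad' -> no
  Pos 9: window 'dd' -> no
  Pos 10: window 'da' -> no
  Pos 11: window 'aa' -> no
  Pos 12: window 'a' -> no
Total matches: 3

3


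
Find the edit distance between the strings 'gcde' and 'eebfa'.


Building DP table for s1='gcde' (len 4) and s2='eebfa' (len 5):
       e  e  b  f  a
    0  1  2  3  4  5
  g 1  1  2  3  4  5
  c 2  2  2  3  4  5
  d 3  3  3  3  4  5
  e 4  3  3  4  4  5
Edit distance = dp[4][5] = 5

5


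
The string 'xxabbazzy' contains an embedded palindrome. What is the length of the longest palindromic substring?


Scanning 'xxabbazzy' for palindromic substrings.
Substring at positions 2-5: 'abba'.
Check: reverse('abba') = 'abba' -> palindrome confirmed.
Neighbouring characters ('x' / 'z') break symmetry, so it cannot extend further.
No longer palindromic substring exists; longest length = 4

4


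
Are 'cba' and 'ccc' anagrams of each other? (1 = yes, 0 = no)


Sort characters of 'cba': 'abc'
Sort characters of 'ccc': 'ccc'
Sorted forms differ -> they are NOT anagrams
Result: 0

0


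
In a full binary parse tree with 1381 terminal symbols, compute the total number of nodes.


Leaf nodes (terminals): 1381
Internal nodes = n - 1 = 1381 - 1 = 1380
Total = leaves + internal = 1381 + 1380 = 2761

2761


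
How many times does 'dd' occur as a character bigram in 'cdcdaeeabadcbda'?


Scanning 'cdcdaeeabadcbda' for bigram 'dd':
  Position 0: 'cd' -> no
  Position 1: 'dc' -> no
  Position 2: 'cd' -> no
  Position 3: 'da' -> no
  Position 4: 'ae' -> no
  Position 5: 'ee' -> no
  Position 6: 'ea' -> no
  Position 7: 'ab' -> no
  Position 8: 'ba' -> no
  Position 9: 'ad' -> no
  Position 10: 'dc' -> no
  Position 11: 'cb' -> no
  Position 12: 'bd' -> no
  Position 13: 'da' -> no
Total matches: 0

0


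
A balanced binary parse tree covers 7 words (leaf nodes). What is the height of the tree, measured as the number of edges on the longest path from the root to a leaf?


In a balanced binary tree with n leaves the deepest leaf is ceil(log2(n)) edges below the root.
log2(7) = 2.8074
ceil(2.8074) = 3
height (edges) = 3

3


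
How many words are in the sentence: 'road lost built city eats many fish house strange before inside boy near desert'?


Counting words by splitting on spaces:
  Word 1: 'road'
  Word 2: 'lost'
  Word 3: 'built'
  Word 4: 'city'
  Word 5: 'eats'
  Word 6: 'many'
  Word 7: 'fish'
  Word 8: 'house'
  Word 9: 'strange'
  Word 10: 'before'
  Word 11: 'inside'
  Word 12: 'boy'
  Word 13: 'near'
  Word 14: 'desert'
Total words: 14

14


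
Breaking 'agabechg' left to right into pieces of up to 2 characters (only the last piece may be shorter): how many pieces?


'agabechg' has 8 characters.
Chunking with max size 2:
  Chunk 1: 'ag' (positions 0-1)
  Chunk 2: 'ab' (positions 2-3)
  Chunk 3: 'ec' (positions 4-5)
  Chunk 4: 'hg' (positions 6-7)
Total chunks: ceil(8 / 2) = 4

4


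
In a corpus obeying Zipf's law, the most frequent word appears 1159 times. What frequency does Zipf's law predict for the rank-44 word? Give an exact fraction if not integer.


Zipf's law: freq(rank) = f1 / rank
f1 = 1159, rank = 44
freq = 1159 / 44
GCD(1159, 44) = 1
Simplified: 1159/44

1159/44


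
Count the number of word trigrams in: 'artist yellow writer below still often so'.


Word trigrams from [7] words:
  Trigram 1: (artist yellow writer)
  Trigram 2: (yellow writer below)
  Trigram 3: (writer below still)
  Trigram 4: (below still often)
  Trigram 5: (still often so)
Total word trigrams: 7 - 2 = 5

5


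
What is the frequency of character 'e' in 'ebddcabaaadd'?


Scanning 'ebddcabaaadd' for 'e':
  Position 0: 'e' -> MATCH (count: 1)
Total occurrences of 'e': 1

1


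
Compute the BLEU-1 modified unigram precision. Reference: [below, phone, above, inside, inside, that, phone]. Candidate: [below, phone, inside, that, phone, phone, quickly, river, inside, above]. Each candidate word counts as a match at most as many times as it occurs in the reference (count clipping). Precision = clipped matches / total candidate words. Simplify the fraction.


Reference word counts: {'above': 1, 'below': 1, 'inside': 2, 'phone': 2, 'that': 1}
Checking each candidate word (with clipping):
  'below' -> in reference (ref count 1, used 1/1) -> match (matches: 1)
  'phone' -> in reference (ref count 2, used 1/2) -> match (matches: 2)
  'inside' -> in reference (ref count 2, used 1/2) -> match (matches: 3)
  'that' -> in reference (ref count 1, used 1/1) -> match (matches: 4)
  'phone' -> in reference (ref count 2, used 2/2) -> match (matches: 5)
  'phone' -> ref count 2 already used up (2/2) -> clipped, no match (matches: 5)
  'quickly' -> not in reference -> no match (matches: 5)
  'river' -> not in reference -> no match (matches: 5)
  'inside' -> in reference (ref count 2, used 2/2) -> match (matches: 6)
  'above' -> in reference (ref count 1, used 1/1) -> match (matches: 7)
Clipped matches: 7, Candidate length: 10
Precision = 7/10

7/10


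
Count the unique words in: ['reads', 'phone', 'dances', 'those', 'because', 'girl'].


Listing all tokens and tracking unique types:
  Token 1: 'reads' -> NEW (unique so far: 1)
  Token 2: 'phone' -> NEW (unique so far: 2)
  Token 3: 'dances' -> NEW (unique so far: 3)
  Token 4: 'those' -> NEW (unique so far: 4)
  Token 5: 'because' -> NEW (unique so far: 5)
  Token 6: 'girl' -> NEW (unique so far: 6)
Unique types: ('because', 'dances', 'girl', 'phone', 'reads', 'those')
Vocabulary size: 6

6


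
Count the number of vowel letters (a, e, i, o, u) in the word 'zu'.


Scanning each character of 'zu':
  Position 1: 'z' -> consonant (running count: 0)
  Position 2: 'u' -> vowel (running count: 1)
Total vowels: 1

1


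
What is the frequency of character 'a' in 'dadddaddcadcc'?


Scanning 'dadddaddcadcc' for 'a':
  Position 1: 'a' -> MATCH (count: 1)
  Position 5: 'a' -> MATCH (count: 2)
  Position 9: 'a' -> MATCH (count: 3)
Total occurrences of 'a': 3

3


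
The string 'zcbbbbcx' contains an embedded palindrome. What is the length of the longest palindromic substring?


Scanning 'zcbbbbcx' for palindromic substrings.
Substring at positions 1-6: 'cbbbbc'.
Check: reverse('cbbbbc') = 'cbbbbc' -> palindrome confirmed.
Neighbouring characters ('z' / 'x') break symmetry, so it cannot extend further.
No longer palindromic substring exists; longest length = 6

6


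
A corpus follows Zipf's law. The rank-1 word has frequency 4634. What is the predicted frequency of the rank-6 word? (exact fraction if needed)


Zipf's law: freq(rank) = f1 / rank
f1 = 4634, rank = 6
freq = 4634 / 6
GCD(4634, 6) = 2
Simplified: 2317/3

2317/3


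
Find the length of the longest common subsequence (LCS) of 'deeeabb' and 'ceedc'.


DP table for LCS of 'deeeabb' and 'ceedc':
       c  e  e  d  c
    0  0  0  0  0  0
  d 0  0  0  0  1  1
  e 0  0  1  1  1  1
  e 0  0  1  2  2  2
  e 0  0  1  2  2  2
  a 0  0  1  2  2  2
  b 0  0  1  2  2  2
  b 0  0  1  2  2  2
LCS: 'ee'
LCS length = 2

2


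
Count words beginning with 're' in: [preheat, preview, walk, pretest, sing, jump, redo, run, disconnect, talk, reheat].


Checking each word for prefix 're':
  'preheat' -> no (count: 0)
  'preview' -> no (count: 0)
  'walk' -> no (count: 0)
  'pretest' -> no (count: 0)
  'sing' -> no (count: 0)
  'jump' -> no (count: 0)
  'redo' -> YES, starts with 're' (count: 1)
  'run' -> no (count: 1)
  'disconnect' -> no (count: 1)
  'talk' -> no (count: 1)
  'reheat' -> YES, starts with 're' (count: 2)
Total with prefix 're': 2

2


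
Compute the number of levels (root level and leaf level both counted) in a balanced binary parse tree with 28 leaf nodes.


In a balanced binary tree with n leaves the deepest leaf is ceil(log2(n)) edges below the root,
so counting node levels inclusive of root and leaves gives ceil(log2(n)) + 1 levels.
log2(28) = 4.8074
ceil(4.8074) = 5
levels = 5 + 1 = 6

6


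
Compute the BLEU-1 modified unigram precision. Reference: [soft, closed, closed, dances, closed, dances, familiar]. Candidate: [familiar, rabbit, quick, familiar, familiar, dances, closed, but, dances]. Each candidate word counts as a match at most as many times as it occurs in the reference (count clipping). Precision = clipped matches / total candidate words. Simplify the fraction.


Reference word counts: {'closed': 3, 'dances': 2, 'familiar': 1, 'soft': 1}
Checking each candidate word (with clipping):
  'familiar' -> in reference (ref count 1, used 1/1) -> match (matches: 1)
  'rabbit' -> not in reference -> no match (matches: 1)
  'quick' -> not in reference -> no match (matches: 1)
  'familiar' -> ref count 1 already used up (1/1) -> clipped, no match (matches: 1)
  'familiar' -> ref count 1 already used up (1/1) -> clipped, no match (matches: 1)
  'dances' -> in reference (ref count 2, used 1/2) -> match (matches: 2)
  'closed' -> in reference (ref count 3, used 1/3) -> match (matches: 3)
  'but' -> not in reference -> no match (matches: 3)
  'dances' -> in reference (ref count 2, used 2/2) -> match (matches: 4)
Clipped matches: 4, Candidate length: 9
Precision = 4/9

4/9


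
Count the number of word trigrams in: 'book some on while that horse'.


Word trigrams from [6] words:
  Trigram 1: (book some on)
  Trigram 2: (some on while)
  Trigram 3: (on while that)
  Trigram 4: (while that horse)
Total word trigrams: 6 - 2 = 4

4


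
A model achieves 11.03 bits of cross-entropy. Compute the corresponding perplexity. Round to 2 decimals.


Perplexity formula: PP = 2^H
H = 11.03
PP = 2^11.03
Decompose: 2^11.03 = 2^11 * 2^0.03
2^11 = 2048, 2^0.03 ~ 1.0210121
PP ~ 2048 * 1.0210121 = 2091.0327808
Rounded to 2 decimals: 2091.03

2091.03


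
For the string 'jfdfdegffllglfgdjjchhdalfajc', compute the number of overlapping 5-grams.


String 'jfdfdegffllglfgdjjchhdalfajc' has length L = 28.
Number of overlapping n-grams = L - n + 1
Substituting: 28 - 5 + 1 = 24

24


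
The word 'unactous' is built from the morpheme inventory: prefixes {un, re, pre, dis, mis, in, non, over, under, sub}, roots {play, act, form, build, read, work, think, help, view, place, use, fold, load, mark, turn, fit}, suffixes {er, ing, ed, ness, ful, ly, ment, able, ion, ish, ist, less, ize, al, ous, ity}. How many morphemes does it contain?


Segmenting 'unactous' against the inventory:
  'un' -> prefix (morpheme 1)
  'act' -> root (morpheme 2)
  'ous' -> suffix (morpheme 3)
Total morphemes: 3

3
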